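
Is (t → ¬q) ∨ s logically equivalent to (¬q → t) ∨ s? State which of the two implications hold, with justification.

Neither direction holds.

(⟹) This fails. Under s = F, q = F, t = F, the left side is true but the right side is false.

(⟸) This fails. Under s = F, q = T, t = T, the left side is false but the right side is true.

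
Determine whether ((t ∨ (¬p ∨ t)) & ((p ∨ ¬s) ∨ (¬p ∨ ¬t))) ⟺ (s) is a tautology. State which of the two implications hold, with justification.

Neither direction holds.

[⇒] This fails. Under t = F, s = F, p = F, the left side is true but the right side is false.

[⇐] This fails. Under t = F, s = T, p = T, the left side is false but the right side is true.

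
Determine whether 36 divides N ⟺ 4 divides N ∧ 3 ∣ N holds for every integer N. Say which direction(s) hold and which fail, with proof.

Not equivalent: only (⇒) holds.

(⟹) If 36 ∣ N, write N = 36q. Since 36 = 9·4, N = 4·(9q), so 4 ∣ N; and since 36 = 12·3, N = 3·(12q), so 3 ∣ N.

(⟸) This fails: take N = 12. Both 4 ∣ 12 and 3 ∣ 12, yet 12 is not a multiple of 36 (since 12 = 0·36 + 12), so 36 ∤ 12.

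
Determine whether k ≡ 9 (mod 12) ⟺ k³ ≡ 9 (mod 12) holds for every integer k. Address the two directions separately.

Both implications hold.

(⟹) Suppose k ≡ 9 (mod 12). Write k = 12j + 9. Then (12j + 9)³ = 1728j³ + 3888j² + 2916j + 729 = 12(144j³ + 324j² + 243j + 60) + 9, so k³ ≡ 9 (mod 12).

(⟸) For the converse, argue contrapositively. If k ≢ 9 (mod 12), then k is congruent to one of 0, 1, 2, 3, 4, 5, 6, 7, 8, 10, 11 modulo 12, and these give k³ ≡ 0, 1, 8, 3, 4, 5, 0, 7, 8, 4, 11 respectively — never 9.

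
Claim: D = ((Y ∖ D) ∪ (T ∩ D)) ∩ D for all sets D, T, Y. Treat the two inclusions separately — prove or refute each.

The sets are not equal: only the reverse inclusion holds.

Forward inclusion. This inclusion fails. Take D = {1}, T = ∅, Y = ∅; then 1 ∈ D but 1 ∉ ((Y ∖ D) ∪ (T ∩ D)) ∩ D.

Reverse inclusion. Let x ∈ ((Y ∖ D) ∪ (T ∩ D)) ∩ D. Then either x ∈ D ∩ T and x ∉ Y; or x ∈ D ∩ T ∩ Y. In each case x ∈ D, so ((Y ∖ D) ∪ (T ∩ D)) ∩ D ⊆ D.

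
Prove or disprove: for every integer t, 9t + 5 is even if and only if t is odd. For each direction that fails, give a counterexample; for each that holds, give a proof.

Both directions hold.

(→) Suppose 9t + 5 is even. Since 9 is odd, 9t and t have the same parity, so 9t + 5 ≡ t + 5 (mod 2). As 5 is odd, 9t + 5 is even exactly when t is odd. Thus t is odd.

(←) Conversely, suppose t is odd; write t = 2j + 1. Then 9t + 5 = 9·(2j + 1) + 5 = 2·9j + 14, which is even.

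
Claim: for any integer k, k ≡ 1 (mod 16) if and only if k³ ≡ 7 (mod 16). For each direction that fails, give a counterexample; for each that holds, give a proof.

[⇒] This fails: take k = 1. Then 1 ≡ 1 (mod 16), but 1³ = 1 ≡ 1 (mod 16), not 7.

[⇐] This fails: take k = 7. Then 7³ = 343 ≡ 7 (mod 16), yet 7 ≡ 7 (mod 16), not 1.

Neither implication holds.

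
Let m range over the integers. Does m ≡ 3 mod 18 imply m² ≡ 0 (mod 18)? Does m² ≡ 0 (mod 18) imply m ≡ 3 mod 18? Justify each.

Both directions fail.

Forward direction. This fails: take m = 3. Then 3 ≡ 3 (mod 18), but 3² = 9 ≡ 9 (mod 18), not 0.

Converse. This fails: take m = 0. Then 0² = 0 ≡ 0 (mod 18), yet 0 ≡ 0 (mod 18), not 3.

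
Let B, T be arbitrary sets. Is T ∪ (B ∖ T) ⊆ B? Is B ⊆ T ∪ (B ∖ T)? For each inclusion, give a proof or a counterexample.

Only the reverse inclusion holds.

Forward inclusion. This inclusion fails. Take B = ∅, T = {1}; then 1 ∈ T ∪ (B ∖ T) but 1 ∉ B.

Reverse inclusion. Let x ∈ B. Then either x ∈ B and x ∉ T; or x ∈ B ∩ T. In each case x ∈ T ∪ (B ∖ T), so B ⊆ T ∪ (B ∖ T).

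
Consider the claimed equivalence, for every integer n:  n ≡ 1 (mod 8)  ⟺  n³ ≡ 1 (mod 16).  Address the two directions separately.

(⇒) This fails: take n = 9. Then 9 ≡ 1 (mod 8), but 9³ = 729 ≡ 9 (mod 16), not 1.

(⇐) Conversely, the residues r modulo 16 with r³ ≡ 1 (mod 16) are exactly {1}, and each is ≡ 1 (mod 8).

The forward direction fails; the converse holds.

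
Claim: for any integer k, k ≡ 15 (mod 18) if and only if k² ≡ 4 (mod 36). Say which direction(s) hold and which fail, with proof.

Neither implication holds.

Forward direction. This fails: take k = 15. Then 15 ≡ 15 (mod 18), but 15² = 225 ≡ 9 (mod 36), not 4.

Converse. This fails: take k = 2. Then 2² = 4 ≡ 4 (mod 36), yet 2 ≡ 2 (mod 18), not 15.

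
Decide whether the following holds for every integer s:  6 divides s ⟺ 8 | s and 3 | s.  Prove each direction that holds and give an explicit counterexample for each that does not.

Forward direction. This fails: take s = 6. Certainly 6 ∣ 6, but 8 ∤ 6.

Converse. Suppose 8 ∣ s and 3 ∣ s. Any common multiple of 8 and 3 is a multiple of their lcm; here gcd(8, 3) = 1, so lcm(8, 3) = 8·3 = 24, so 24 ∣ s. Since 6 ∣ 24, it follows that 6 ∣ s.

The forward direction fails; the converse holds.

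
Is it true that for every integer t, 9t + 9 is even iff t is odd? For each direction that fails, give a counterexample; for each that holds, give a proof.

Both directions hold.

(→) Suppose 9t + 9 is even. Since 9 is odd, 9t and t have the same parity, so 9t + 9 ≡ t + 9 (mod 2). As 9 is odd, 9t + 9 is even exactly when t is odd. Thus t is odd.

(←) Conversely, suppose t is odd; write t = 2j + 1. Then 9t + 9 = 9·(2j + 1) + 9 = 2·9j + 18, which is even.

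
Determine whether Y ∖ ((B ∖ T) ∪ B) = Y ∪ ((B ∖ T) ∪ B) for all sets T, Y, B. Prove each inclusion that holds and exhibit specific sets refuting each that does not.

Forward inclusion. Let x ∈ Y ∖ ((B ∖ T) ∪ B). Then either x ∈ Y and x ∉ T, B; or x ∈ T ∩ Y and x ∉ B. In each case x ∈ Y ∪ ((B ∖ T) ∪ B), so Y ∖ ((B ∖ T) ∪ B) ⊆ Y ∪ ((B ∖ T) ∪ B).

Reverse inclusion. This inclusion fails. Take T = ∅, Y = ∅, B = {1}; then 1 ∈ Y ∪ ((B ∖ T) ∪ B) but 1 ∉ Y ∖ ((B ∖ T) ∪ B).

The sets are not equal: only the forward inclusion holds.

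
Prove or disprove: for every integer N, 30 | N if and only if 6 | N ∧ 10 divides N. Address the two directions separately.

Both directions hold.

[⇒] If 30 ∣ N, write N = 30q. Since 30 = 5·6, N = 6·(5q), so 6 ∣ N; and since 30 = 3·10, N = 10·(3q), so 10 ∣ N.

[⇐] Suppose 6 ∣ N and 10 ∣ N. Any common multiple of 6 and 10 is a multiple of their lcm; here lcm(6, 10) = 6·10/gcd(6, 10) = 60/2 = 30, so 30 ∣ N.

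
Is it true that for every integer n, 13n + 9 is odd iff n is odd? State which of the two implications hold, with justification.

(⇒) fails and (⇐) fails.

(→) This fails: n = 0 gives 13n + 9 = 9, which is odd, but 0 is even, not odd.

(←) This also fails: n = 1 is odd, but 13n + 9 = 22 is even, not odd.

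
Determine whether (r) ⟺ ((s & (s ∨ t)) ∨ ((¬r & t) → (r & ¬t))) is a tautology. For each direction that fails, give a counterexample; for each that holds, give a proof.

(⇐) This fails. Under t = F, r = F, s = F, the left side is false but the right side is true.

(⇒) Assume the antecedent. If t is true, the antecedent forces (t = T, r = T, s = F) or (t = T, r = T, s = T), and the consequent holds there. If t is false, the consequent reduces to true regardless of the other variables. Either way the consequent holds.

Only the forward implication holds.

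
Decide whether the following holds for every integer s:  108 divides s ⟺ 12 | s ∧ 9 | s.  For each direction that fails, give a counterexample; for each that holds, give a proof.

Forward direction. If 108 ∣ s, write s = 108q. Since 108 = 9·12, s = 12·(9q), so 12 ∣ s; and since 108 = 12·9, s = 9·(12q), so 9 ∣ s.

Converse. This fails: take s = 36. Both 12 ∣ 36 and 9 ∣ 36, yet 36 is not a multiple of 108 (since 36 = 0·108 + 36), so 108 ∤ 36.

Only the forward direction holds.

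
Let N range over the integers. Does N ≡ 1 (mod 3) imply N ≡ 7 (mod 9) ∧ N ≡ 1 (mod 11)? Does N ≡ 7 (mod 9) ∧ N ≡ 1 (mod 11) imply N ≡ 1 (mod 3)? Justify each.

(→) This fails: N = 1 gives 1 ≡ 1 (mod 3) but 1 ≡ 1 (mod 9), so the conjunction on the right does not hold.

(←) Conversely, if N ≡ 7 (mod 9) and N ≡ 1 (mod 11), then by the Chinese remainder theorem N ≡ 34 (mod 99). Since 34 ≡ 1 (mod 3) and 3 ∣ 99, we get N ≡ 1 (mod 3).

(⇒) fails; (⇐) holds.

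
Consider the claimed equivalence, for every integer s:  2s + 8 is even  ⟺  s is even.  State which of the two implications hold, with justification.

(⇒) This fails: take s = 5. Then 2s + 8 = 18, which is even, yet s = 5 is odd, not even.

(⇐) Suppose s is even. Since 2 is even, 2s is even for every s, so 2s + 8 has the same parity as 8, which is even. Hence 2s + 8 is even.

Not equivalent: only (⇐) holds.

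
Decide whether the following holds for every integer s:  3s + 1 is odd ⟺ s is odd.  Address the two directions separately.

(⟹) This fails: s = 6 gives 3s + 1 = 19, which is odd, but 6 is even, not odd.

(⟸) This also fails: s = 7 is odd, but 3s + 1 = 22 is even, not odd.

(⇒) fails and (⇐) fails.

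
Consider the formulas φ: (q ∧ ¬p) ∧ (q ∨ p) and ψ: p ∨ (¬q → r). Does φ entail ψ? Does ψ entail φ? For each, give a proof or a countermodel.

(⟹) Assume the antecedent. If q is true, p ∨ (¬q → r) reduces to true regardless of the other variables. If q is false, the antecedent cannot hold. Either way p ∨ (¬q → r) holds.

(⟸) This fails. Under q = F, p = T, r = F, the left side is false but the right side is true.

(⇒) holds; (⇐) fails.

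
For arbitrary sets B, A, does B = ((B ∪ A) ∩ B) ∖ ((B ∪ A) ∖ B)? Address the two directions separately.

(⟸) Let x ∈ ((B ∪ A) ∩ B) ∖ ((B ∪ A) ∖ B). Then either x ∈ B and x ∉ A; or x ∈ B ∩ A. In each case x ∈ B, so ((B ∪ A) ∩ B) ∖ ((B ∪ A) ∖ B) ⊆ B.

(⟹) Let x ∈ B. Then either x ∈ B and x ∉ A; or x ∈ B ∩ A. In each case x ∈ ((B ∪ A) ∩ B) ∖ ((B ∪ A) ∖ B), so B ⊆ ((B ∪ A) ∩ B) ∖ ((B ∪ A) ∖ B).

The two sets are equal.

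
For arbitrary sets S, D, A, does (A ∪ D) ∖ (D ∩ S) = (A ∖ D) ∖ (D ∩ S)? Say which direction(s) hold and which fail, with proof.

(⊆) fails; (⊇) holds.

(⟸) Let x ∈ (A ∖ D) ∖ (D ∩ S). Then either x ∈ A and x ∉ S, D; or x ∈ S ∩ A and x ∉ D. In each case x ∈ (A ∪ D) ∖ (D ∩ S), so (A ∖ D) ∖ (D ∩ S) ⊆ (A ∪ D) ∖ (D ∩ S).

(⟹) This inclusion fails. Take S = ∅, D = {1}, A = ∅; then 1 ∈ (A ∪ D) ∖ (D ∩ S) but 1 ∉ (A ∖ D) ∖ (D ∩ S).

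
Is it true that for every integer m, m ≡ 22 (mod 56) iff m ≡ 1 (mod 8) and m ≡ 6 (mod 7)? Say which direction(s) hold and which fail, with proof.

Neither direction holds.

(⟹) This fails: m = 22 gives 22 ≡ 22 (mod 56) but 22 ≡ 6 (mod 8), so the conjunction on the right does not hold.

(⟸) This fails: m = 41 satisfies both congruences on the right (41 ≡ 1 mod 8 and 41 ≡ 6 mod 7) yet 41 ≡ 41 (mod 56), not 22.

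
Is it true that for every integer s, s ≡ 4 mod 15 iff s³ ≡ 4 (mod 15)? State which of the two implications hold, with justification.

The biconditional holds.

(→) Suppose s ≡ 4 mod 15. Write s = 15j + 4. Then (15j + 4)³ = 3375j³ + 2700j² + 720j + 64 = 15(225j³ + 180j² + 48j + 4) + 4, so s³ ≡ 4 (mod 15).

(←) Conversely, suppose s³ ≡ 4 (mod 15). The only residue r in {0, …, 14} with r³ ≡ 4 (mod 15) is r = 4, so s ≡ 4 (mod 15).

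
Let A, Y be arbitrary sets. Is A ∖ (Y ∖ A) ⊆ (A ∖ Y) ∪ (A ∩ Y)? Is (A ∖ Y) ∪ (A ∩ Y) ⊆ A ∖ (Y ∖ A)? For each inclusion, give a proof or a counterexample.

(⊆) Let x ∈ A ∖ (Y ∖ A). Then either x ∈ A and x ∉ Y; or x ∈ A ∩ Y. In each case x ∈ (A ∖ Y) ∪ (A ∩ Y), so A ∖ (Y ∖ A) ⊆ (A ∖ Y) ∪ (A ∩ Y).

(⊇) Let x ∈ (A ∖ Y) ∪ (A ∩ Y). Then either x ∈ A and x ∉ Y; or x ∈ A ∩ Y. In each case x ∈ A ∖ (Y ∖ A), so (A ∖ Y) ∪ (A ∩ Y) ⊆ A ∖ (Y ∖ A).

The two sets are equal.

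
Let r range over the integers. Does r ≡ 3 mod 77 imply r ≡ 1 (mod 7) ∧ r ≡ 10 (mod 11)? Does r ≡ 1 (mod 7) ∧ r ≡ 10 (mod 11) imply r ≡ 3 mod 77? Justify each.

Neither direction holds.

Forward direction. This fails: r = 3 gives 3 ≡ 3 (mod 77) but 3 ≡ 3 (mod 7), so the conjunction on the right does not hold.

Converse. This fails: r = 43 satisfies both congruences on the right (43 ≡ 1 mod 7 and 43 ≡ 10 mod 11) yet 43 ≡ 43 (mod 77), not 3.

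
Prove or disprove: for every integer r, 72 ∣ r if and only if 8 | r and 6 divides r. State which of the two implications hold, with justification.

The forward direction holds; the converse fails.

(⟹) If 72 ∣ r, write r = 72q. Since 72 = 9·8, r = 8·(9q), so 8 ∣ r; and since 72 = 12·6, r = 6·(12q), so 6 ∣ r.

(⟸) This fails: take r = 24. Both 8 ∣ 24 and 6 ∣ 24, yet 24 is not a multiple of 72 (since 24 = 0·72 + 24), so 72 ∤ 24.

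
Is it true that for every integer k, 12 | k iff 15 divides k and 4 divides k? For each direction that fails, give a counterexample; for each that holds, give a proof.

Converse. Suppose 15 ∣ k and 4 ∣ k. Any common multiple of 15 and 4 is a multiple of their lcm; here gcd(15, 4) = 1, so lcm(15, 4) = 15·4 = 60, so 60 ∣ k. Since 12 ∣ 60, it follows that 12 ∣ k.

Forward direction. This fails: take k = 12. Certainly 12 ∣ 12, but 15 ∤ 12.

Only the converse holds.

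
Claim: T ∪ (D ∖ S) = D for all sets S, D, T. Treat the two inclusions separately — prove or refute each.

Neither inclusion holds.

Forward inclusion. This inclusion fails. Take S = ∅, D = ∅, T = {1}; then 1 ∈ T ∪ (D ∖ S) but 1 ∉ D.

Reverse inclusion. This inclusion fails. Take S = {1}, D = {1}, T = ∅; then 1 ∈ D but 1 ∉ T ∪ (D ∖ S).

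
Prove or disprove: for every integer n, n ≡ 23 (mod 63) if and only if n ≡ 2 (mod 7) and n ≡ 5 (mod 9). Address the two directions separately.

(⇒) Suppose n ≡ 23 (mod 63); write n = 63j + 23. Since 7 ∣ 63, reducing mod 7 gives n ≡ 23 ≡ 2 (mod 7); since 9 ∣ 63, reducing mod 9 gives n ≡ 23 ≡ 5 (mod 9).

(⇐) Conversely, if n ≡ 2 (mod 7) and n ≡ 5 (mod 9), then by the Chinese remainder theorem n ≡ 23 (mod 63). This is exactly n ≡ 23 (mod 63).

Equivalent; both directions hold.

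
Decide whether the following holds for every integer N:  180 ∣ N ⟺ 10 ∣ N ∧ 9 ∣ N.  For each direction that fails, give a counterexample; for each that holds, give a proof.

[⇒] If 180 ∣ N, write N = 180q. Since 180 = 18·10, N = 10·(18q), so 10 ∣ N; and since 180 = 20·9, N = 9·(20q), so 9 ∣ N.

[⇐] This fails: take N = 90. Both 10 ∣ 90 and 9 ∣ 90, yet 90 is not a multiple of 180 (since 90 = 0·180 + 90), so 180 ∤ 90.

Not equivalent: only (⇒) holds.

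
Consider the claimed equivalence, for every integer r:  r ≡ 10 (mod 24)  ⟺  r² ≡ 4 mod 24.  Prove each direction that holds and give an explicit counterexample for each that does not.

(⇒) Suppose r ≡ 10 (mod 24). Write r = 24j + 10. Then (24j + 10)² = 576j² + 480j + 100 = 24(24j² + 20j + 4) + 4, so r² ≡ 4 (mod 24).

(⇐) This fails: take r = 2. Then 2² = 4 ≡ 4 (mod 24), yet 2 ≡ 2 (mod 24), not 10.

Not equivalent: only (⇒) holds.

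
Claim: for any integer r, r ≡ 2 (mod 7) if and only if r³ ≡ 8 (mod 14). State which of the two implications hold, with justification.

Neither direction holds.

Forward direction. This fails: take r = 9. Then 9 ≡ 2 (mod 7), but 9³ = 729 ≡ 1 (mod 14), not 8.

Converse. This fails: take r = 4. Then 4³ = 64 ≡ 8 (mod 14), yet 4 ≡ 4 (mod 7), not 2.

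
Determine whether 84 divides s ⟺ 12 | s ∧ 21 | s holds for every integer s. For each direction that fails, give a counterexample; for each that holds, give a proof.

(⟹) If 84 ∣ s, write s = 84q. Since 84 = 7·12, s = 12·(7q), so 12 ∣ s; and since 84 = 4·21, s = 21·(4q), so 21 ∣ s.

(⟸) Suppose 12 ∣ s and 21 ∣ s. Any common multiple of 12 and 21 is a multiple of their lcm; here lcm(12, 21) = 12·21/gcd(12, 21) = 252/3 = 84, so 84 ∣ s.

Equivalent; both directions hold.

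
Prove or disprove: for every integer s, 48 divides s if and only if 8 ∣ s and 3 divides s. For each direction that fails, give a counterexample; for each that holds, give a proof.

Only the forward implication holds.

(⇒) If 48 ∣ s, write s = 48q. Since 48 = 6·8, s = 8·(6q), so 8 ∣ s; and since 48 = 16·3, s = 3·(16q), so 3 ∣ s.

(⇐) This fails: take s = 24. Both 8 ∣ 24 and 3 ∣ 24, yet 24 is not a multiple of 48 (since 24 = 0·48 + 24), so 48 ∤ 24.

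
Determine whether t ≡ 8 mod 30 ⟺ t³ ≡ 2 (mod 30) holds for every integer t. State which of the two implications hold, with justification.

(⇒) Suppose t ≡ 8 mod 30. Write t = 30j + 8. Then (30j + 8)³ = 27000j³ + 21600j² + 5760j + 512 = 30(900j³ + 720j² + 192j + 17) + 2, so t³ ≡ 2 (mod 30).

(⇐) Conversely, suppose t³ ≡ 2 (mod 30). The only residue r in {0, …, 29} with r³ ≡ 2 (mod 30) is r = 8, so t ≡ 8 (mod 30).

Both implications hold.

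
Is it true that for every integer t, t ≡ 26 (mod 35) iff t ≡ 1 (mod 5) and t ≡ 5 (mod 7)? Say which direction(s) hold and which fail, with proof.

Equivalent; both directions hold.

(⟹) Suppose t ≡ 26 (mod 35); write t = 35j + 26. Since 5 ∣ 35, reducing mod 5 gives t ≡ 26 ≡ 1 (mod 5); since 7 ∣ 35, reducing mod 7 gives t ≡ 26 ≡ 5 (mod 7).

(⟸) Conversely, if t ≡ 1 (mod 5) and t ≡ 5 (mod 7), then by the Chinese remainder theorem t ≡ 26 (mod 35). This is exactly t ≡ 26 (mod 35).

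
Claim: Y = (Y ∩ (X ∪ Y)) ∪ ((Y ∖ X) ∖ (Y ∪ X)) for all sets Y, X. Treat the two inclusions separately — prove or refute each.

Reverse inclusion. Let x ∈ (Y ∩ (X ∪ Y)) ∪ ((Y ∖ X) ∖ (Y ∪ X)). Then either x ∈ Y and x ∉ X; or x ∈ Y ∩ X. In each case x ∈ Y, so (Y ∩ (X ∪ Y)) ∪ ((Y ∖ X) ∖ (Y ∪ X)) ⊆ Y.

Forward inclusion. Let x ∈ Y. Then either x ∈ Y and x ∉ X; or x ∈ Y ∩ X. In each case x ∈ (Y ∩ (X ∪ Y)) ∪ ((Y ∖ X) ∖ (Y ∪ X)), so Y ⊆ (Y ∩ (X ∪ Y)) ∪ ((Y ∖ X) ∖ (Y ∪ X)).

Both inclusions hold; the sets are equal.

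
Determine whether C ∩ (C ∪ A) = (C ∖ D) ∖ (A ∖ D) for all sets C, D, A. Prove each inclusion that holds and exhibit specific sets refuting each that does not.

Only the reverse inclusion holds.

(⊆) This inclusion fails. Take C = {1}, D = {1}, A = ∅; then 1 ∈ C ∩ (C ∪ A) but 1 ∉ (C ∖ D) ∖ (A ∖ D).

(⊇) Let x ∈ (C ∖ D) ∖ (A ∖ D). Then x ∈ C and x ∉ D, A, from which x ∈ C ∩ (C ∪ A).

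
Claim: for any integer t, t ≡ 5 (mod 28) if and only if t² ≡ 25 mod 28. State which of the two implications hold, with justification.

(→) Suppose t ≡ 5 (mod 28). Write t = 28j + 5. Then (28j + 5)² = 784j² + 280j + 25 = 28(28j² + 10j) + 25, so t² ≡ 25 (mod 28).

(←) This fails: take t = 9. Then 9² = 81 ≡ 25 (mod 28), yet 9 ≡ 9 (mod 28), not 5.

The forward direction holds; the converse fails.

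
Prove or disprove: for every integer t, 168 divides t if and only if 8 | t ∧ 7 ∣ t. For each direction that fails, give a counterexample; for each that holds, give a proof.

Only the forward implication holds.

[⇒] If 168 ∣ t, write t = 168q. Since 168 = 21·8, t = 8·(21q), so 8 ∣ t; and since 168 = 24·7, t = 7·(24q), so 7 ∣ t.

[⇐] This fails: take t = 56. Both 8 ∣ 56 and 7 ∣ 56, yet 56 is not a multiple of 168 (since 56 = 0·168 + 56), so 168 ∤ 56.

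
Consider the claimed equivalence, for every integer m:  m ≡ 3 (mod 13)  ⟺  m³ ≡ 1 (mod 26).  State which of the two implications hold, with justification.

Both directions fail.

(→) This fails: take m = 16. Then 16 ≡ 3 (mod 13), but 16³ = 4096 ≡ 14 (mod 26), not 1.

(←) This fails: take m = 1. Then 1³ = 1 ≡ 1 (mod 26), yet 1 ≡ 1 (mod 13), not 3.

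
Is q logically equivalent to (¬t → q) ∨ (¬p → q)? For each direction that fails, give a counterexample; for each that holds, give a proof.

The forward direction holds; the converse fails.

(⇒) Assume the antecedent. If q is true, (¬t → q) ∨ (¬p → q) reduces to true regardless of the other variables. If q is false, the antecedent cannot hold. Either way (¬t → q) ∨ (¬p → q) holds.

(⇐) This fails. Under q = F, t = T, p = F, the left side is false but the right side is true.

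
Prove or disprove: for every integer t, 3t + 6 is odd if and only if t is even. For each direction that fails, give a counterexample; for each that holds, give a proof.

Neither direction holds.

(⇒) This fails: t = 1 gives 3t + 6 = 9, which is odd, but 1 is odd, not even.

(⇐) This also fails: t = 0 is even, but 3t + 6 = 6 is even, not odd.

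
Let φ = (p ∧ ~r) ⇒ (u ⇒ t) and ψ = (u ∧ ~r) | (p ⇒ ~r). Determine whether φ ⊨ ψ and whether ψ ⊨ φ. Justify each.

(⟹) This fails. Under u = F, p = T, r = T, t = F, the left side is true but the right side is false.

(⟸) This fails. Under u = T, p = T, r = F, t = F, the left side is false but the right side is true.

Neither direction holds.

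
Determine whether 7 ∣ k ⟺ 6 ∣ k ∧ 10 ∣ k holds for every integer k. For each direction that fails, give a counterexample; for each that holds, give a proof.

(⇒) fails and (⇐) fails.

[⇒] This fails: take k = 7. Certainly 7 ∣ 7, but 6 ∤ 7.

[⇐] This fails: take k = 30. Both 6 ∣ 30 and 10 ∣ 30, yet 30 is not a multiple of 7 (since 30 = 4·7 + 2), so 7 ∤ 30.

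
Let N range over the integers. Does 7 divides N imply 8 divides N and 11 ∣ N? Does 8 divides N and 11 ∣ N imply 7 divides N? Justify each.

Forward direction. This fails: take N = 7. Certainly 7 ∣ 7, but 8 ∤ 7.

Converse. This fails: take N = 88. Both 8 ∣ 88 and 11 ∣ 88, yet 88 is not a multiple of 7 (since 88 = 12·7 + 4), so 7 ∤ 88.

Both directions fail.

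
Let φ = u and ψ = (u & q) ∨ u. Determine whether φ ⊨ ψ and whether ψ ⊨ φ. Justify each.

Both directions hold; the statement is true.

Forward direction. Assume the antecedent. If q is true, the antecedent forces (q = T, u = T), and (u & q) ∨ u holds there. If q is false, the antecedent forces (q = F, u = T), and (u & q) ∨ u holds there. Either way (u & q) ∨ u holds.

Converse. Assume the antecedent. If q is true, the antecedent forces (q = T, u = T), and u holds there. If q is false, the antecedent forces (q = F, u = T), and u holds there. Either way u holds.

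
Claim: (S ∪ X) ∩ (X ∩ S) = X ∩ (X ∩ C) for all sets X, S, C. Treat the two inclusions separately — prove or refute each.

Both inclusions fail.

Forward inclusion. This inclusion fails. Take X = {1}, S = {1}, C = ∅; then 1 ∈ (S ∪ X) ∩ (X ∩ S) but 1 ∉ X ∩ (X ∩ C).

Reverse inclusion. This inclusion fails. Take X = {1}, S = ∅, C = {1}; then 1 ∈ X ∩ (X ∩ C) but 1 ∉ (S ∪ X) ∩ (X ∩ S).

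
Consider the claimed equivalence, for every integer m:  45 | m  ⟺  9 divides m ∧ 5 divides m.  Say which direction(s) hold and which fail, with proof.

Equivalent; both directions hold.

[⇐] Suppose 9 ∣ m and 5 ∣ m. Any common multiple of 9 and 5 is a multiple of their lcm; here gcd(9, 5) = 1, so lcm(9, 5) = 9·5 = 45, so 45 ∣ m.

[⇒] If 45 ∣ m, write m = 45q. Since 45 = 5·9, m = 9·(5q), so 9 ∣ m; and since 45 = 9·5, m = 5·(9q), so 5 ∣ m.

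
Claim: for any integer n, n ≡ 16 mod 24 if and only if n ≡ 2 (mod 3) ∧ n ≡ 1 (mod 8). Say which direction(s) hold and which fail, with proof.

(⟹) This fails: n = 16 gives 16 ≡ 16 (mod 24) but 16 ≡ 1 (mod 3), so the conjunction on the right does not hold.

(⟸) This fails: n = 17 satisfies both congruences on the right (17 ≡ 2 mod 3 and 17 ≡ 1 mod 8) yet 17 ≡ 17 (mod 24), not 16.

Neither implication holds.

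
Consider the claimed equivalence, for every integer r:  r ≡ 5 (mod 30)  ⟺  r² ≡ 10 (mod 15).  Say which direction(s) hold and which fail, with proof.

(→) Suppose r ≡ 5 (mod 30). Then r² ≡ 5² = 25 (mod 30), and since 15 ∣ 30, also r² ≡ 10 (mod 15).

(←) This fails: take r = 10. Then 10² = 100 ≡ 10 (mod 15), yet 10 ≡ 10 (mod 30), not 5.

The forward direction holds; the converse fails.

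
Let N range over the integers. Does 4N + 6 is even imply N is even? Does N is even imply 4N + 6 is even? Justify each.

(⟸) Suppose N is even. Since 4 is even, 4N is even for every N, so 4N + 6 has the same parity as 6, which is even. Hence 4N + 6 is even.

(⟹) This fails: take N = 3. Then 4N + 6 = 18, which is even, yet N = 3 is odd, not even.

Only the converse holds.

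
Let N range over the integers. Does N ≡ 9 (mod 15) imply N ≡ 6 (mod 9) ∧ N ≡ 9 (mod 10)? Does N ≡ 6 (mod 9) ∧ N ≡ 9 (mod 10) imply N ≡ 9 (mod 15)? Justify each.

Forward direction. This fails: N = 39 gives 39 ≡ 9 (mod 15) but 39 ≡ 3 (mod 9), so the conjunction on the right does not hold.

Converse. If N ≡ 6 (mod 9) and N ≡ 9 (mod 10), then by the Chinese remainder theorem N ≡ 69 (mod 90). Since 69 ≡ 9 (mod 15) and 15 ∣ 90, we get N ≡ 9 (mod 15).

Not equivalent: only (⇐) holds.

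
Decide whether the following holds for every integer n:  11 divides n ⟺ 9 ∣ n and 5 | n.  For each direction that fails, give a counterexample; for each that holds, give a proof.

(⟹) This fails: take n = 11. Certainly 11 ∣ 11, but 9 ∤ 11.

(⟸) This fails: take n = 45. Both 9 ∣ 45 and 5 ∣ 45, yet 45 is not a multiple of 11 (since 45 = 4·11 + 1), so 11 ∤ 45.

(⇒) fails and (⇐) fails.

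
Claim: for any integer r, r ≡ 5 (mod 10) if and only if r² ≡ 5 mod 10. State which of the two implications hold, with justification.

Both directions hold; the statement is true.

(⇐) For the converse, argue contrapositively. If r ≢ 5 (mod 10), then r is congruent to one of 0, 1, 2, 3, 4, 6, 7, 8, 9 modulo 10, and these give r² ≡ 0, 1, 4, 9, 6, 6, 9, 4, 1 respectively — never 5.

(⇒) Suppose r ≡ 5 (mod 10). Write r = 10j + 5. Then (10j + 5)² = 100j² + 100j + 25 = 10(10j² + 10j + 2) + 5, so r² ≡ 5 (mod 10).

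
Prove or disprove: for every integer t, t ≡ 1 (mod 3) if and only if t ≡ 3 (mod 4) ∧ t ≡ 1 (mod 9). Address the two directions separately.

The forward direction fails; the converse holds.

[⇒] This fails: t = 1 gives 1 ≡ 1 (mod 3) but 1 ≡ 1 (mod 4), so the conjunction on the right does not hold.

[⇐] Conversely, if t ≡ 3 (mod 4) and t ≡ 1 (mod 9), then by the Chinese remainder theorem t ≡ 19 (mod 36). Since 19 ≡ 1 (mod 3) and 3 ∣ 36, we get t ≡ 1 (mod 3).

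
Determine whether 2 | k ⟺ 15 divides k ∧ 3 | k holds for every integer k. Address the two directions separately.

Neither implication holds.

[⇒] This fails: take k = 2. Certainly 2 ∣ 2, but 15 ∤ 2.

[⇐] This fails: take k = 15. Both 15 ∣ 15 and 3 ∣ 15, yet 15 is not a multiple of 2 (since 15 = 7·2 + 1), so 2 ∤ 15.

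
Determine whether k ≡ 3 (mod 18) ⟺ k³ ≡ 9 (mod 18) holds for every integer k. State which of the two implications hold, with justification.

(⟸) This fails: take k = 9. Then 9³ = 729 ≡ 9 (mod 18), yet 9 ≡ 9 (mod 18), not 3.

(⟹) Suppose k ≡ 3 (mod 18). Write k = 18j + 3. Then (18j + 3)³ = 5832j³ + 2916j² + 486j + 27 = 18(324j³ + 162j² + 27j + 1) + 9, so k³ ≡ 9 (mod 18).

Not equivalent: only (⇒) holds.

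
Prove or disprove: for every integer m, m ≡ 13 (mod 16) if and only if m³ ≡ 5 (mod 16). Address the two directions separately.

Equivalent; both directions hold.

(⟸) Suppose m³ ≡ 5 (mod 16). The only residue r in {0, …, 15} with r³ ≡ 5 (mod 16) is r = 13, so m ≡ 13 (mod 16).

(⟹) Suppose m ≡ 13 (mod 16). Write m = 16j + 13. Then (16j + 13)³ = 4096j³ + 9984j² + 8112j + 2197 = 16(256j³ + 624j² + 507j + 137) + 5, so m³ ≡ 5 (mod 16).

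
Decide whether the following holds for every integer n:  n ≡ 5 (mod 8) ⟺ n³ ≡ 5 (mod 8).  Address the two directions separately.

(←) For the converse, argue contrapositively. If n ≢ 5 (mod 8), then n is congruent to one of 0, 1, 2, 3, 4, 6, 7 modulo 8, and these give n³ ≡ 0, 1, 0, 3, 0, 0, 7 respectively — never 5.

(→) Suppose n ≡ 5 (mod 8). Write n = 8j + 5. Then (8j + 5)³ = 512j³ + 960j² + 600j + 125 = 8(64j³ + 120j² + 75j + 15) + 5, so n³ ≡ 5 (mod 8).

Both directions hold; the statement is true.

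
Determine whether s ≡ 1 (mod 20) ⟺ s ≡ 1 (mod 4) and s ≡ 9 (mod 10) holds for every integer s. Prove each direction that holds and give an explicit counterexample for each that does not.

Neither direction holds.

(⇒) This fails: s = 1 gives 1 ≡ 1 (mod 20) but 1 ≡ 1 (mod 10), so the conjunction on the right does not hold.

(⇐) This fails: s = 9 satisfies both congruences on the right (9 ≡ 1 mod 4 and 9 ≡ 9 mod 10) yet 9 ≡ 9 (mod 20), not 1.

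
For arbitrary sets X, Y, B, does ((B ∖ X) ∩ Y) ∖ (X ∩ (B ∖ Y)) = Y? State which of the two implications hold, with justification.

(⟹) Let x ∈ ((B ∖ X) ∩ Y) ∖ (X ∩ (B ∖ Y)). Then x ∈ Y ∩ B and x ∉ X, from which x ∈ Y.

(⟸) This inclusion fails. Take X = ∅, Y = {1}, B = ∅; then 1 ∈ Y but 1 ∉ ((B ∖ X) ∩ Y) ∖ (X ∩ (B ∖ Y)).

The sets are not equal: only the forward inclusion holds.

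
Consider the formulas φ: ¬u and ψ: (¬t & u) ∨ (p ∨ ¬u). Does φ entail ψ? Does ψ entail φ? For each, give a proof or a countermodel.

Forward direction. Assume the antecedent. If p is true, (¬t & u) ∨ (p ∨ ¬u) reduces to true regardless of the other variables. If p is false, the antecedent forces (p = F, t = F, u = F) or (p = F, t = T, u = F), and (¬t & u) ∨ (p ∨ ¬u) holds there. Either way (¬t & u) ∨ (p ∨ ¬u) holds.

Converse. This fails. Under p = F, t = F, u = T, the left side is false but the right side is true.

Only the forward implication holds.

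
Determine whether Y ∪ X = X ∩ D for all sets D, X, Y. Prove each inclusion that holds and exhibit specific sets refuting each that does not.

(⟹) This inclusion fails. Take D = ∅, X = {1}, Y = ∅; then 1 ∈ Y ∪ X but 1 ∉ X ∩ D.

(⟸) Let x ∈ X ∩ D. Then either x ∈ D ∩ X and x ∉ Y; or x ∈ D ∩ X ∩ Y. In each case x ∈ Y ∪ X, so X ∩ D ⊆ Y ∪ X.

Only the reverse inclusion holds.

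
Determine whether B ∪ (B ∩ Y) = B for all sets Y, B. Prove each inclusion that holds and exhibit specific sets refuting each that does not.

Both inclusions hold; the sets are equal.

(⟹) Let x ∈ B ∪ (B ∩ Y). Then either x ∈ B and x ∉ Y; or x ∈ Y ∩ B. In each case x ∈ B, so B ∪ (B ∩ Y) ⊆ B.

(⟸) Let x ∈ B. Then either x ∈ B and x ∉ Y; or x ∈ Y ∩ B. In each case x ∈ B ∪ (B ∩ Y), so B ⊆ B ∪ (B ∩ Y).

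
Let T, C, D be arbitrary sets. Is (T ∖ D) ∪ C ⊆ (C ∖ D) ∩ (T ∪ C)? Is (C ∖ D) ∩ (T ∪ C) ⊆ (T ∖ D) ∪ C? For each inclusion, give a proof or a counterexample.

(⊆) fails; (⊇) holds.

(⊆) This inclusion fails. Take T = {1}, C = ∅, D = ∅; then 1 ∈ (T ∖ D) ∪ C but 1 ∉ (C ∖ D) ∩ (T ∪ C).

(⊇) Let x ∈ (C ∖ D) ∩ (T ∪ C). Then either x ∈ C and x ∉ T, D; or x ∈ T ∩ C and x ∉ D. In each case x ∈ (T ∖ D) ∪ C, so (C ∖ D) ∩ (T ∪ C) ⊆ (T ∖ D) ∪ C.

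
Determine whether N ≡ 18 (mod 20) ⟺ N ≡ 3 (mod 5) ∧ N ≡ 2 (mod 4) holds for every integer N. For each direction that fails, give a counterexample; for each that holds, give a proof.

Both implications hold.

(⇒) Suppose N ≡ 18 (mod 20); write N = 20j + 18. Since 5 ∣ 20, reducing mod 5 gives N ≡ 18 ≡ 3 (mod 5); since 4 ∣ 20, reducing mod 4 gives N ≡ 18 ≡ 2 (mod 4).

(⇐) Conversely, if N ≡ 3 (mod 5) and N ≡ 2 (mod 4), then by the Chinese remainder theorem N ≡ 18 (mod 20). This is exactly N ≡ 18 (mod 20).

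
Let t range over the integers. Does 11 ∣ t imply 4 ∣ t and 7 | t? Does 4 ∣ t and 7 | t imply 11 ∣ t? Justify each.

Neither direction holds.

(→) This fails: take t = 11. Certainly 11 ∣ 11, but 4 ∤ 11.

(←) This fails: take t = 28. Both 4 ∣ 28 and 7 ∣ 28, yet 28 is not a multiple of 11 (since 28 = 2·11 + 6), so 11 ∤ 28.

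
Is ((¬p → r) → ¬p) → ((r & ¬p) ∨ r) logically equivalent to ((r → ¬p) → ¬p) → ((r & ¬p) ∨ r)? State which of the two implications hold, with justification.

Both directions hold; the statement is true.

(⟹) Assume the antecedent. If p is true, the consequent reduces to true regardless of the other variables. If p is false, the antecedent forces (p = F, r = T), and the consequent holds there. Either way the consequent holds.

(⟸) Assume the antecedent. If p is true, the consequent reduces to true regardless of the other variables. If p is false, the antecedent forces (p = F, r = T), and the consequent holds there. Either way the consequent holds.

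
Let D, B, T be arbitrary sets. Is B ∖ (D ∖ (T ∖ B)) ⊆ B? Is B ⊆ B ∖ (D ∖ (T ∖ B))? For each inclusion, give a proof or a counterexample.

The sets are not equal: only the forward inclusion holds.

Forward inclusion. Let x ∈ B ∖ (D ∖ (T ∖ B)). Then either x ∈ B and x ∉ D, T; or x ∈ B ∩ T and x ∉ D. In each case x ∈ B, so B ∖ (D ∖ (T ∖ B)) ⊆ B.

Reverse inclusion. This inclusion fails. Take D = {1}, B = {1}, T = ∅; then 1 ∈ B but 1 ∉ B ∖ (D ∖ (T ∖ B)).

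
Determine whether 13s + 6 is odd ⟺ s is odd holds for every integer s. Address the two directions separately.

(→) Suppose 13s + 6 is odd. Since 13 is odd, 13s and s have the same parity, so 13s + 6 ≡ s + 6 (mod 2). As 6 is even, 13s + 6 is odd exactly when s is odd. Thus s is odd.

(←) Conversely, suppose s is odd; write s = 2j + 1. Then 13s + 6 = 13·(2j + 1) + 6 = 2·13j + 19, which is odd.

Equivalent; both directions hold.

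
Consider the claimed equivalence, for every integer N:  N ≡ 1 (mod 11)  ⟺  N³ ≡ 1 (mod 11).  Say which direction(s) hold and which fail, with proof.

Both directions hold.

[⇒] Suppose N ≡ 1 (mod 11). Write N = 11j + 1. Then (11j + 1)³ = 1331j³ + 363j² + 33j + 1 = 11(121j³ + 33j² + 3j) + 1, so N³ ≡ 1 (mod 11).

[⇐] For the converse, argue contrapositively. If N ≢ 1 (mod 11), then N is congruent to one of 0, 2, 3, 4, 5, 6, 7, 8, 9, 10 modulo 11, and these give N³ ≡ 0, 8, 5, 9, 4, 7, 2, 6, 3, 10 respectively — never 1.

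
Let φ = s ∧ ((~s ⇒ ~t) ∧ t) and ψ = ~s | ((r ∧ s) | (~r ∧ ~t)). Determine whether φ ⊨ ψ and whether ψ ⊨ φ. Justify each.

(→) This fails. Under s = T, r = F, t = T, the left side is true but the right side is false.

(←) This fails. Under s = F, r = F, t = F, the left side is false but the right side is true.

Both directions fail.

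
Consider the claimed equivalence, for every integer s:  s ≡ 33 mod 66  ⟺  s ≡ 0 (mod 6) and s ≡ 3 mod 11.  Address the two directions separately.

Both directions fail.

(⇒) This fails: s = 33 gives 33 ≡ 33 (mod 66) but 33 ≡ 3 (mod 6), so the conjunction on the right does not hold.

(⇐) This fails: s = 36 satisfies both congruences on the right (36 ≡ 0 mod 6 and 36 ≡ 3 mod 11) yet 36 ≡ 36 (mod 66), not 33.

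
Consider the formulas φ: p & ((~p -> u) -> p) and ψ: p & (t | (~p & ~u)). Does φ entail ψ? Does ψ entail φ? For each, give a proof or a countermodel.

Not equivalent: only (⇐) holds.

(→) This fails. Under u = F, p = T, t = F, the left side is true but the right side is false.

(←) Assume the antecedent. If u is true, the antecedent forces (u = T, p = T, t = T), and p & ((~p -> u) -> p) holds there. If u is false, the antecedent forces (u = F, p = T, t = T), and p & ((~p -> u) -> p) holds there. Either way p & ((~p -> u) -> p) holds.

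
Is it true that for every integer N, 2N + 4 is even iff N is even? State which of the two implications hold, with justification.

Only the converse holds.

(←) Suppose N is even. Since 2 is even, 2N is even for every N, so 2N + 4 has the same parity as 4, which is even. Hence 2N + 4 is even.

(→) This fails: take N = 7. Then 2N + 4 = 18, which is even, yet N = 7 is odd, not even.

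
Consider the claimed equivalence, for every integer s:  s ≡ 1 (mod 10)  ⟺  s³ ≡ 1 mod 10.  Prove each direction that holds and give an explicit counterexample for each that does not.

(→) Suppose s ≡ 1 (mod 10). Write s = 10j + 1. Then (10j + 1)³ = 1000j³ + 300j² + 30j + 1 = 10(100j³ + 30j² + 3j) + 1, so s³ ≡ 1 (mod 10).

(←) Conversely, suppose s³ ≡ 1 (mod 10). The only residue r in {0, …, 9} with r³ ≡ 1 (mod 10) is r = 1, so s ≡ 1 (mod 10).

Both directions hold; the statement is true.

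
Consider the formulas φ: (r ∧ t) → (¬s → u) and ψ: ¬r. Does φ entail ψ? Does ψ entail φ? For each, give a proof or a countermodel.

Only the converse holds.

Forward direction. This fails. Under t = F, r = T, s = F, u = F, the left side is true but the right side is false.

Converse. Assume the antecedent. If r is true, the antecedent cannot hold. If r is false, (r ∧ t) → (¬s → u) reduces to true regardless of the other variables. Either way (r ∧ t) → (¬s → u) holds.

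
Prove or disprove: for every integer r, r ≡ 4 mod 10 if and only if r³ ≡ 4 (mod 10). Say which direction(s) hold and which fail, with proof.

Both directions hold.

Forward direction. Suppose r ≡ 4 mod 10. Write r = 10j + 4. Then (10j + 4)³ = 1000j³ + 1200j² + 480j + 64 = 10(100j³ + 120j² + 48j + 6) + 4, so r³ ≡ 4 (mod 10).

Converse. For the converse, argue contrapositively. If r ≢ 4 (mod 10), then r is congruent to one of 0, 1, 2, 3, 5, 6, 7, 8, 9 modulo 10, and these give r³ ≡ 0, 1, 8, 7, 5, 6, 3, 2, 9 respectively — never 4.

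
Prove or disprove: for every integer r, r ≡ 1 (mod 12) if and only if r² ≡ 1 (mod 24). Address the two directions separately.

(⟹) Suppose r ≡ 1 (mod 12). Working modulo 24, r ∈ {1, 13}; for each such r, r² ≡ 1 (mod 24).

(⟸) This fails: take r = 5. Then 5² = 25 ≡ 1 (mod 24), yet 5 ≡ 5 (mod 12), not 1.

Only the forward direction holds.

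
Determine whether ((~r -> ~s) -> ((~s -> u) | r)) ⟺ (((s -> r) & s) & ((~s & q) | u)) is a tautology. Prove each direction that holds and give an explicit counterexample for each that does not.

Not equivalent: only (⇐) holds.

(⟸) Assume the antecedent. If u is true, (~r -> ~s) -> ((~s -> u) | r) reduces to true regardless of the other variables. If u is false, the antecedent cannot hold. Either way (~r -> ~s) -> ((~s -> u) | r) holds.

(⟹) This fails. Under u = T, r = F, s = F, q = F, the left side is true but the right side is false.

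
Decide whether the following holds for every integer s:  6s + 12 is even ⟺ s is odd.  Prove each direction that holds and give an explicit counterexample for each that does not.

Not equivalent: only (⇐) holds.

(⟸) Suppose s is odd. Since 6 is even, 6s is even for every s, so 6s + 12 has the same parity as 12, which is even. Hence 6s + 12 is even.

(⟹) This fails: take s = 4. Then 6s + 12 = 36, which is even, yet s = 4 is even, not odd.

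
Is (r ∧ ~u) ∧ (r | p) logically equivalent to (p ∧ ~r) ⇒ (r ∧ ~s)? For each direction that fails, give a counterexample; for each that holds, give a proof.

(⇒) holds; (⇐) fails.

[⇒] Assume the antecedent. If p is true, the antecedent forces (p = T, u = F, r = T, s = F) or (p = T, u = F, r = T, s = T), and (p ∧ ~r) ⇒ (r ∧ ~s) holds there. If p is false, (p ∧ ~r) ⇒ (r ∧ ~s) reduces to true regardless of the other variables. Either way (p ∧ ~r) ⇒ (r ∧ ~s) holds.

[⇐] This fails. Under p = F, u = F, r = F, s = F, the left side is false but the right side is true.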